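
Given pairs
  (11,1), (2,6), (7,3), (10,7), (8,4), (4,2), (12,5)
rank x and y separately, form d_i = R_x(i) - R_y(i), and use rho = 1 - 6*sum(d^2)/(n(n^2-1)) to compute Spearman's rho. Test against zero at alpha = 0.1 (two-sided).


Step 1: Rank x and y separately (midranks; no ties here).
rank(x): 11->6, 2->1, 7->3, 10->5, 8->4, 4->2, 12->7
rank(y): 1->1, 6->6, 3->3, 7->7, 4->4, 2->2, 5->5
Step 2: d_i = R_x(i) - R_y(i); compute d_i^2.
  (6-1)^2=25, (1-6)^2=25, (3-3)^2=0, (5-7)^2=4, (4-4)^2=0, (2-2)^2=0, (7-5)^2=4
sum(d^2) = 58.
Step 3: rho = 1 - 6*58 / (7*(7^2 - 1)) = 1 - 348/336 = -0.035714.
Step 4: Under H0, t = rho * sqrt((n-2)/(1-rho^2)) = -0.0799 ~ t(5).
Step 5: Two-sided p-value from the t-distribution with 5 df = 0.939408.
Step 6: alpha = 0.1. fail to reject H0.

rho = -0.0357, p = 0.939408, fail to reject H0 at alpha = 0.1.


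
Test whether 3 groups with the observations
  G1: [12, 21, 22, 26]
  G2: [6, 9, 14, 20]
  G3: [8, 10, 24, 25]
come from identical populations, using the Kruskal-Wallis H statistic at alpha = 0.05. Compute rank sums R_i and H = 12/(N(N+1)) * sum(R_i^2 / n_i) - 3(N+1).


Step 1: Combine all N = 12 observations and assign midranks.
sorted (value, group, rank): (6,G2,1), (8,G3,2), (9,G2,3), (10,G3,4), (12,G1,5), (14,G2,6), (20,G2,7), (21,G1,8), (22,G1,9), (24,G3,10), (25,G3,11), (26,G1,12)
Step 2: Sum ranks within each group.
R_1 = 34 (n_1 = 4)
R_2 = 17 (n_2 = 4)
R_3 = 27 (n_3 = 4)
Step 3: H = 12/(N(N+1)) * sum(R_i^2/n_i) - 3(N+1)
     = 12/(12*13) * (34^2/4 + 17^2/4 + 27^2/4) - 3*13
     = 0.076923 * 543.5 - 39
     = 2.807692.
Step 4: No ties, so H is used without correction.
Step 5: Under H0, H ~ chi^2(2); p-value = 0.245650.
Step 6: alpha = 0.05. fail to reject H0.

H = 2.8077, df = 2, p = 0.245650, fail to reject H0.


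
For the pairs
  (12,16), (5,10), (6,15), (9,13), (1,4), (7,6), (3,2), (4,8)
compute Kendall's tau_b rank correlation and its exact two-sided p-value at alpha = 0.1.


Step 1: Enumerate the 28 unordered pairs (i,j) with i<j and classify each by sign(x_j-x_i) * sign(y_j-y_i).
  (1,2):dx=-7,dy=-6->C; (1,3):dx=-6,dy=-1->C; (1,4):dx=-3,dy=-3->C; (1,5):dx=-11,dy=-12->C
  (1,6):dx=-5,dy=-10->C; (1,7):dx=-9,dy=-14->C; (1,8):dx=-8,dy=-8->C; (2,3):dx=+1,dy=+5->C
  (2,4):dx=+4,dy=+3->C; (2,5):dx=-4,dy=-6->C; (2,6):dx=+2,dy=-4->D; (2,7):dx=-2,dy=-8->C
  (2,8):dx=-1,dy=-2->C; (3,4):dx=+3,dy=-2->D; (3,5):dx=-5,dy=-11->C; (3,6):dx=+1,dy=-9->D
  (3,7):dx=-3,dy=-13->C; (3,8):dx=-2,dy=-7->C; (4,5):dx=-8,dy=-9->C; (4,6):dx=-2,dy=-7->C
  (4,7):dx=-6,dy=-11->C; (4,8):dx=-5,dy=-5->C; (5,6):dx=+6,dy=+2->C; (5,7):dx=+2,dy=-2->D
  (5,8):dx=+3,dy=+4->C; (6,7):dx=-4,dy=-4->C; (6,8):dx=-3,dy=+2->D; (7,8):dx=+1,dy=+6->C
Step 2: C = 23, D = 5, total pairs = 28.
Step 3: tau = (C - D)/(n(n-1)/2) = (23 - 5)/28 = 0.642857.
Step 4: Exact two-sided p-value (enumerate n! = 40320 permutations of y under H0): p = 0.031151.
Step 5: alpha = 0.1. reject H0.

tau_b = 0.6429 (C=23, D=5), p = 0.031151, reject H0.


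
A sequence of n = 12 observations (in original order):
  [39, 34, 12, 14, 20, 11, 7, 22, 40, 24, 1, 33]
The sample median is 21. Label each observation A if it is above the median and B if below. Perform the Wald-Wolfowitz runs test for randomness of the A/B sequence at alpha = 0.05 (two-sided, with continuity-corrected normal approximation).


Step 1: Compute median = 21; label A = above, B = below.
Labels in order: AABBBBBAAABA  (n_A = 6, n_B = 6)
Step 2: Count runs R = 5.
Step 3: Under H0 (random ordering), E[R] = 2*n_A*n_B/(n_A+n_B) + 1 = 2*6*6/12 + 1 = 7.0000.
        Var[R] = 2*n_A*n_B*(2*n_A*n_B - n_A - n_B) / ((n_A+n_B)^2 * (n_A+n_B-1)) = 4320/1584 = 2.7273.
        SD[R] = 1.6514.
Step 4: Continuity-corrected z = (R + 0.5 - E[R]) / SD[R] = (5 + 0.5 - 7.0000) / 1.6514 = -0.9083.
Step 5: Two-sided p-value via normal approximation = 2*(1 - Phi(|z|)) = 0.363722.
Step 6: alpha = 0.05. fail to reject H0.

R = 5, z = -0.9083, p = 0.363722, fail to reject H0.


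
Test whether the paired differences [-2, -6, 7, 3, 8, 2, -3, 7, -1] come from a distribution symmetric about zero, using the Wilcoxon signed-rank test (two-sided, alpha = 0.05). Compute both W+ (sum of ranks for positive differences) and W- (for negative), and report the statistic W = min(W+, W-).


Step 1: Drop any zero differences (none here) and take |d_i|.
|d| = [2, 6, 7, 3, 8, 2, 3, 7, 1]
Step 2: Midrank |d_i| (ties get averaged ranks).
ranks: |2|->2.5, |6|->6, |7|->7.5, |3|->4.5, |8|->9, |2|->2.5, |3|->4.5, |7|->7.5, |1|->1
Step 3: Attach original signs; sum ranks with positive sign and with negative sign.
W+ = 7.5 + 4.5 + 9 + 2.5 + 7.5 = 31
W- = 2.5 + 6 + 4.5 + 1 = 14
(Check: W+ + W- = 45 should equal n(n+1)/2 = 45.)
Step 4: Test statistic W = min(W+, W-) = 14.
Step 5: Ties in |d|, so use the tie-corrected normal approximation.
        E[W] = n(n+1)/4 = 9*10/4 = 22.5.
        Tie groups: |d|=2 (t=2), |d|=3 (t=2), |d|=7 (t=2); sum(t^3 - t) = 18.
        Var[W] = n(n+1)(2n+1)/24 - sum(t^3-t)/48 = 1710/24 - 18/48 = 70.875.
        z = (W - E[W]) / sqrt(Var[W]) = (14 - 22.5) / 8.4187 = -1.0097.
        Two-sided p = 2*Phi(z) = 0.312661.
Step 6: alpha = 0.05. fail to reject H0.

W+ = 31, W- = 14, W = min = 14, p = 0.312661, fail to reject H0.


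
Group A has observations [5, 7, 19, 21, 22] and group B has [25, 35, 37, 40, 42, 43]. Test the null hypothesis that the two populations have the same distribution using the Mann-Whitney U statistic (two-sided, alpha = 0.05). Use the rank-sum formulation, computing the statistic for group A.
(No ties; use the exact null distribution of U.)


Step 1: Combine and sort all 11 observations; assign midranks.
sorted (value, group): (5,X), (7,X), (19,X), (21,X), (22,X), (25,Y), (35,Y), (37,Y), (40,Y), (42,Y), (43,Y)
ranks: 5->1, 7->2, 19->3, 21->4, 22->5, 25->6, 35->7, 37->8, 40->9, 42->10, 43->11
Step 2: Rank sum for X: R1 = 1 + 2 + 3 + 4 + 5 = 15.
Step 3: U_X = R1 - n1(n1+1)/2 = 15 - 5*6/2 = 15 - 15 = 0.
       U_Y = n1*n2 - U_X = 30 - 0 = 30.
Step 4: No ties, so the exact null distribution of U (based on enumerating the C(11,5) = 462 equally likely rank assignments) gives the two-sided p-value.
Step 5: p-value = 0.004329; compare to alpha = 0.05. reject H0.

U_X = 0, p = 0.004329, reject H0 at alpha = 0.05.


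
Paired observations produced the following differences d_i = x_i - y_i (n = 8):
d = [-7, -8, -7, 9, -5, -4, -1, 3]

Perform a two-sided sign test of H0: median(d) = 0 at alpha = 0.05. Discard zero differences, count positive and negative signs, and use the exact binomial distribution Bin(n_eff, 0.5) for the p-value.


Step 1: Discard zero differences. Original n = 8; n_eff = number of nonzero differences = 8.
Nonzero differences (with sign): -7, -8, -7, +9, -5, -4, -1, +3
Step 2: Count signs: positive = 2, negative = 6.
Step 3: Under H0: P(positive) = 0.5, so the number of positives S ~ Bin(8, 0.5).
Step 4: Two-sided exact p-value = sum of Bin(8,0.5) probabilities at or below the observed probability = 0.289062.
Step 5: alpha = 0.05. fail to reject H0.

n_eff = 8, pos = 2, neg = 6, p = 0.289062, fail to reject H0.


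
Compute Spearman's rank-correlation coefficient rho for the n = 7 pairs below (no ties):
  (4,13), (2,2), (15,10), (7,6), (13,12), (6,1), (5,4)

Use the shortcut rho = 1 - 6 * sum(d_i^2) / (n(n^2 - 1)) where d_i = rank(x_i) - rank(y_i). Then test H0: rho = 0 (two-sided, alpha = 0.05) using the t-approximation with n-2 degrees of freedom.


Step 1: Rank x and y separately (midranks; no ties here).
rank(x): 4->2, 2->1, 15->7, 7->5, 13->6, 6->4, 5->3
rank(y): 13->7, 2->2, 10->5, 6->4, 12->6, 1->1, 4->3
Step 2: d_i = R_x(i) - R_y(i); compute d_i^2.
  (2-7)^2=25, (1-2)^2=1, (7-5)^2=4, (5-4)^2=1, (6-6)^2=0, (4-1)^2=9, (3-3)^2=0
sum(d^2) = 40.
Step 3: rho = 1 - 6*40 / (7*(7^2 - 1)) = 1 - 240/336 = 0.285714.
Step 4: Under H0, t = rho * sqrt((n-2)/(1-rho^2)) = 0.6667 ~ t(5).
Step 5: Two-sided p-value from the t-distribution with 5 df = 0.534509.
Step 6: alpha = 0.05. fail to reject H0.

rho = 0.2857, p = 0.534509, fail to reject H0 at alpha = 0.05.


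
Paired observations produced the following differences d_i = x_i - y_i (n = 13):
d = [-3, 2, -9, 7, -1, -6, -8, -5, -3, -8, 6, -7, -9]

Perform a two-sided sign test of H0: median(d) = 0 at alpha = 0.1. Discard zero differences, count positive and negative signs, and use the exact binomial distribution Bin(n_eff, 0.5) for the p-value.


Step 1: Discard zero differences. Original n = 13; n_eff = number of nonzero differences = 13.
Nonzero differences (with sign): -3, +2, -9, +7, -1, -6, -8, -5, -3, -8, +6, -7, -9
Step 2: Count signs: positive = 3, negative = 10.
Step 3: Under H0: P(positive) = 0.5, so the number of positives S ~ Bin(13, 0.5).
Step 4: Two-sided exact p-value = sum of Bin(13,0.5) probabilities at or below the observed probability = 0.092285.
Step 5: alpha = 0.1. reject H0.

n_eff = 13, pos = 3, neg = 10, p = 0.092285, reject H0.


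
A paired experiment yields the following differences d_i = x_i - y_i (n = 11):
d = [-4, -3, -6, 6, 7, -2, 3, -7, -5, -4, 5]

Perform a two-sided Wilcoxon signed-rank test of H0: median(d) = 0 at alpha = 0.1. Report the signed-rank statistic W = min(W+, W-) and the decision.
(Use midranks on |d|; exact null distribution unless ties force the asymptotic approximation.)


Step 1: Drop any zero differences (none here) and take |d_i|.
|d| = [4, 3, 6, 6, 7, 2, 3, 7, 5, 4, 5]
Step 2: Midrank |d_i| (ties get averaged ranks).
ranks: |4|->4.5, |3|->2.5, |6|->8.5, |6|->8.5, |7|->10.5, |2|->1, |3|->2.5, |7|->10.5, |5|->6.5, |4|->4.5, |5|->6.5
Step 3: Attach original signs; sum ranks with positive sign and with negative sign.
W+ = 8.5 + 10.5 + 2.5 + 6.5 = 28
W- = 4.5 + 2.5 + 8.5 + 1 + 10.5 + 6.5 + 4.5 = 38
(Check: W+ + W- = 66 should equal n(n+1)/2 = 66.)
Step 4: Test statistic W = min(W+, W-) = 28.
Step 5: Ties in |d|, so use the tie-corrected normal approximation.
        E[W] = n(n+1)/4 = 11*12/4 = 33.
        Tie groups: |d|=3 (t=2), |d|=4 (t=2), |d|=5 (t=2), |d|=6 (t=2), |d|=7 (t=2); sum(t^3 - t) = 30.
        Var[W] = n(n+1)(2n+1)/24 - sum(t^3-t)/48 = 3036/24 - 30/48 = 125.875.
        z = (W - E[W]) / sqrt(Var[W]) = (28 - 33) / 11.2194 = -0.4457.
        Two-sided p = 2*Phi(z) = 0.655845.
Step 6: alpha = 0.1. fail to reject H0.

W+ = 28, W- = 38, W = min = 28, p = 0.655845, fail to reject H0.


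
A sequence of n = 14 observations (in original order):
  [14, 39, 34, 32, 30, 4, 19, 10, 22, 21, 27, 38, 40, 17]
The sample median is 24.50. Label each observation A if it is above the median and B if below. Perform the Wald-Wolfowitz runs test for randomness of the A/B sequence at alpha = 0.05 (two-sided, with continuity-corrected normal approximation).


Step 1: Compute median = 24.50; label A = above, B = below.
Labels in order: BAAAABBBBBAAAB  (n_A = 7, n_B = 7)
Step 2: Count runs R = 5.
Step 3: Under H0 (random ordering), E[R] = 2*n_A*n_B/(n_A+n_B) + 1 = 2*7*7/14 + 1 = 8.0000.
        Var[R] = 2*n_A*n_B*(2*n_A*n_B - n_A - n_B) / ((n_A+n_B)^2 * (n_A+n_B-1)) = 8232/2548 = 3.2308.
        SD[R] = 1.7974.
Step 4: Continuity-corrected z = (R + 0.5 - E[R]) / SD[R] = (5 + 0.5 - 8.0000) / 1.7974 = -1.3909.
Step 5: Two-sided p-value via normal approximation = 2*(1 - Phi(|z|)) = 0.164264.
Step 6: alpha = 0.05. fail to reject H0.

R = 5, z = -1.3909, p = 0.164264, fail to reject H0.


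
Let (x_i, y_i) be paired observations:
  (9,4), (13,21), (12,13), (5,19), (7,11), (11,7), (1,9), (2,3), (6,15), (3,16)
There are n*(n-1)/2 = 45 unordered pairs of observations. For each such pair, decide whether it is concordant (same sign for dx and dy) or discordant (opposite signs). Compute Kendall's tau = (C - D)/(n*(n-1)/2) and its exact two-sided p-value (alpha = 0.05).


Step 1: Enumerate the 45 unordered pairs (i,j) with i<j and classify each by sign(x_j-x_i) * sign(y_j-y_i).
  (1,2):dx=+4,dy=+17->C; (1,3):dx=+3,dy=+9->C; (1,4):dx=-4,dy=+15->D; (1,5):dx=-2,dy=+7->D
  (1,6):dx=+2,dy=+3->C; (1,7):dx=-8,dy=+5->D; (1,8):dx=-7,dy=-1->C; (1,9):dx=-3,dy=+11->D
  (1,10):dx=-6,dy=+12->D; (2,3):dx=-1,dy=-8->C; (2,4):dx=-8,dy=-2->C; (2,5):dx=-6,dy=-10->C
  (2,6):dx=-2,dy=-14->C; (2,7):dx=-12,dy=-12->C; (2,8):dx=-11,dy=-18->C; (2,9):dx=-7,dy=-6->C
  (2,10):dx=-10,dy=-5->C; (3,4):dx=-7,dy=+6->D; (3,5):dx=-5,dy=-2->C; (3,6):dx=-1,dy=-6->C
  (3,7):dx=-11,dy=-4->C; (3,8):dx=-10,dy=-10->C; (3,9):dx=-6,dy=+2->D; (3,10):dx=-9,dy=+3->D
  (4,5):dx=+2,dy=-8->D; (4,6):dx=+6,dy=-12->D; (4,7):dx=-4,dy=-10->C; (4,8):dx=-3,dy=-16->C
  (4,9):dx=+1,dy=-4->D; (4,10):dx=-2,dy=-3->C; (5,6):dx=+4,dy=-4->D; (5,7):dx=-6,dy=-2->C
  (5,8):dx=-5,dy=-8->C; (5,9):dx=-1,dy=+4->D; (5,10):dx=-4,dy=+5->D; (6,7):dx=-10,dy=+2->D
  (6,8):dx=-9,dy=-4->C; (6,9):dx=-5,dy=+8->D; (6,10):dx=-8,dy=+9->D; (7,8):dx=+1,dy=-6->D
  (7,9):dx=+5,dy=+6->C; (7,10):dx=+2,dy=+7->C; (8,9):dx=+4,dy=+12->C; (8,10):dx=+1,dy=+13->C
  (9,10):dx=-3,dy=+1->D
Step 2: C = 26, D = 19, total pairs = 45.
Step 3: tau = (C - D)/(n(n-1)/2) = (26 - 19)/45 = 0.155556.
Step 4: Exact two-sided p-value (enumerate n! = 3628800 permutations of y under H0): p = 0.600654.
Step 5: alpha = 0.05. fail to reject H0.

tau_b = 0.1556 (C=26, D=19), p = 0.600654, fail to reject H0.


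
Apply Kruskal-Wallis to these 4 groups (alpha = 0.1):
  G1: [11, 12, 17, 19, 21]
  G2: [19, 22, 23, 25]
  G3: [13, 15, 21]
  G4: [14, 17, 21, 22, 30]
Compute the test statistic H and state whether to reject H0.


Step 1: Combine all N = 17 observations and assign midranks.
sorted (value, group, rank): (11,G1,1), (12,G1,2), (13,G3,3), (14,G4,4), (15,G3,5), (17,G1,6.5), (17,G4,6.5), (19,G1,8.5), (19,G2,8.5), (21,G1,11), (21,G3,11), (21,G4,11), (22,G2,13.5), (22,G4,13.5), (23,G2,15), (25,G2,16), (30,G4,17)
Step 2: Sum ranks within each group.
R_1 = 29 (n_1 = 5)
R_2 = 53 (n_2 = 4)
R_3 = 19 (n_3 = 3)
R_4 = 52 (n_4 = 5)
Step 3: H = 12/(N(N+1)) * sum(R_i^2/n_i) - 3(N+1)
     = 12/(17*18) * (29^2/5 + 53^2/4 + 19^2/3 + 52^2/5) - 3*18
     = 0.039216 * 1531.58 - 54
     = 6.062092.
Step 4: Ties present; correction factor C = 1 - 42/(17^3 - 17) = 0.991422. Corrected H = 6.062092 / 0.991422 = 6.114545.
Step 5: Under H0, H ~ chi^2(3); p-value = 0.106168.
Step 6: alpha = 0.1. fail to reject H0.

H = 6.1145, df = 3, p = 0.106168, fail to reject H0.


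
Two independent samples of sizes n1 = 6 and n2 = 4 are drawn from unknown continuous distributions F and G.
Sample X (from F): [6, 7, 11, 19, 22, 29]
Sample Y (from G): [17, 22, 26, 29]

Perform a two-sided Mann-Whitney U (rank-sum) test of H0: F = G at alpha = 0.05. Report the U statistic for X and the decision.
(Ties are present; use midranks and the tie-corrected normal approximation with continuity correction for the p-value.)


Step 1: Combine and sort all 10 observations; assign midranks.
sorted (value, group): (6,X), (7,X), (11,X), (17,Y), (19,X), (22,X), (22,Y), (26,Y), (29,X), (29,Y)
ranks: 6->1, 7->2, 11->3, 17->4, 19->5, 22->6.5, 22->6.5, 26->8, 29->9.5, 29->9.5
Step 2: Rank sum for X: R1 = 1 + 2 + 3 + 5 + 6.5 + 9.5 = 27.
Step 3: U_X = R1 - n1(n1+1)/2 = 27 - 6*7/2 = 27 - 21 = 6.
       U_Y = n1*n2 - U_X = 24 - 6 = 18.
Step 4: Ties are present, so use the tie-corrected normal approximation (with continuity correction) for the p-value.
Step 5: p-value = 0.238089; compare to alpha = 0.05. fail to reject H0.

U_X = 6, p = 0.238089, fail to reject H0 at alpha = 0.05.


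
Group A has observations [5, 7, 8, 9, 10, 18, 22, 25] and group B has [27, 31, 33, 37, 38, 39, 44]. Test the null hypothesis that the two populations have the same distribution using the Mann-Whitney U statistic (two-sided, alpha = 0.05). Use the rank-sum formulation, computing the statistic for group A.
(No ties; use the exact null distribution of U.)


Step 1: Combine and sort all 15 observations; assign midranks.
sorted (value, group): (5,X), (7,X), (8,X), (9,X), (10,X), (18,X), (22,X), (25,X), (27,Y), (31,Y), (33,Y), (37,Y), (38,Y), (39,Y), (44,Y)
ranks: 5->1, 7->2, 8->3, 9->4, 10->5, 18->6, 22->7, 25->8, 27->9, 31->10, 33->11, 37->12, 38->13, 39->14, 44->15
Step 2: Rank sum for X: R1 = 1 + 2 + 3 + 4 + 5 + 6 + 7 + 8 = 36.
Step 3: U_X = R1 - n1(n1+1)/2 = 36 - 8*9/2 = 36 - 36 = 0.
       U_Y = n1*n2 - U_X = 56 - 0 = 56.
Step 4: No ties, so the exact null distribution of U (based on enumerating the C(15,8) = 6435 equally likely rank assignments) gives the two-sided p-value.
Step 5: p-value = 0.000311; compare to alpha = 0.05. reject H0.

U_X = 0, p = 0.000311, reject H0 at alpha = 0.05.


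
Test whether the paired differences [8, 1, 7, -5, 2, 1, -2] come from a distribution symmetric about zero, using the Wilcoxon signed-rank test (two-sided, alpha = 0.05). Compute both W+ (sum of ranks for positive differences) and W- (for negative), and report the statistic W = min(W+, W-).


Step 1: Drop any zero differences (none here) and take |d_i|.
|d| = [8, 1, 7, 5, 2, 1, 2]
Step 2: Midrank |d_i| (ties get averaged ranks).
ranks: |8|->7, |1|->1.5, |7|->6, |5|->5, |2|->3.5, |1|->1.5, |2|->3.5
Step 3: Attach original signs; sum ranks with positive sign and with negative sign.
W+ = 7 + 1.5 + 6 + 3.5 + 1.5 = 19.5
W- = 5 + 3.5 = 8.5
(Check: W+ + W- = 28 should equal n(n+1)/2 = 28.)
Step 4: Test statistic W = min(W+, W-) = 8.5.
Step 5: Ties in |d|, so use the tie-corrected normal approximation.
        E[W] = n(n+1)/4 = 7*8/4 = 14.
        Tie groups: |d|=1 (t=2), |d|=2 (t=2); sum(t^3 - t) = 12.
        Var[W] = n(n+1)(2n+1)/24 - sum(t^3-t)/48 = 840/24 - 12/48 = 34.75.
        z = (W - E[W]) / sqrt(Var[W]) = (8.5 - 14) / 5.8949 = -0.9330.
        Two-sided p = 2*Phi(z) = 0.350816.
Step 6: alpha = 0.05. fail to reject H0.

W+ = 19.5, W- = 8.5, W = min = 8.5, p = 0.350816, fail to reject H0.


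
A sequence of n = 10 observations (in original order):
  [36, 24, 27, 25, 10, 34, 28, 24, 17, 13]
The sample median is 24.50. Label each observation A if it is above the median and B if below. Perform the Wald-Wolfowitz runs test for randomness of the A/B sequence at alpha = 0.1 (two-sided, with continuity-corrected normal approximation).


Step 1: Compute median = 24.50; label A = above, B = below.
Labels in order: ABAABAABBB  (n_A = 5, n_B = 5)
Step 2: Count runs R = 6.
Step 3: Under H0 (random ordering), E[R] = 2*n_A*n_B/(n_A+n_B) + 1 = 2*5*5/10 + 1 = 6.0000.
        Var[R] = 2*n_A*n_B*(2*n_A*n_B - n_A - n_B) / ((n_A+n_B)^2 * (n_A+n_B-1)) = 2000/900 = 2.2222.
        SD[R] = 1.4907.
Step 4: R = E[R], so z = 0 with no continuity correction.
Step 5: Two-sided p-value via normal approximation = 2*(1 - Phi(|z|)) = 1.000000.
Step 6: alpha = 0.1. fail to reject H0.

R = 6, z = 0.0000, p = 1.000000, fail to reject H0.


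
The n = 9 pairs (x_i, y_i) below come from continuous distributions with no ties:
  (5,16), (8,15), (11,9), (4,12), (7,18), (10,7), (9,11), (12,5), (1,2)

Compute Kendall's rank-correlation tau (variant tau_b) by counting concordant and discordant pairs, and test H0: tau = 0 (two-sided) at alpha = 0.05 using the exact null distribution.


Step 1: Enumerate the 36 unordered pairs (i,j) with i<j and classify each by sign(x_j-x_i) * sign(y_j-y_i).
  (1,2):dx=+3,dy=-1->D; (1,3):dx=+6,dy=-7->D; (1,4):dx=-1,dy=-4->C; (1,5):dx=+2,dy=+2->C
  (1,6):dx=+5,dy=-9->D; (1,7):dx=+4,dy=-5->D; (1,8):dx=+7,dy=-11->D; (1,9):dx=-4,dy=-14->C
  (2,3):dx=+3,dy=-6->D; (2,4):dx=-4,dy=-3->C; (2,5):dx=-1,dy=+3->D; (2,6):dx=+2,dy=-8->D
  (2,7):dx=+1,dy=-4->D; (2,8):dx=+4,dy=-10->D; (2,9):dx=-7,dy=-13->C; (3,4):dx=-7,dy=+3->D
  (3,5):dx=-4,dy=+9->D; (3,6):dx=-1,dy=-2->C; (3,7):dx=-2,dy=+2->D; (3,8):dx=+1,dy=-4->D
  (3,9):dx=-10,dy=-7->C; (4,5):dx=+3,dy=+6->C; (4,6):dx=+6,dy=-5->D; (4,7):dx=+5,dy=-1->D
  (4,8):dx=+8,dy=-7->D; (4,9):dx=-3,dy=-10->C; (5,6):dx=+3,dy=-11->D; (5,7):dx=+2,dy=-7->D
  (5,8):dx=+5,dy=-13->D; (5,9):dx=-6,dy=-16->C; (6,7):dx=-1,dy=+4->D; (6,8):dx=+2,dy=-2->D
  (6,9):dx=-9,dy=-5->C; (7,8):dx=+3,dy=-6->D; (7,9):dx=-8,dy=-9->C; (8,9):dx=-11,dy=-3->C
Step 2: C = 13, D = 23, total pairs = 36.
Step 3: tau = (C - D)/(n(n-1)/2) = (13 - 23)/36 = -0.277778.
Step 4: Exact two-sided p-value (enumerate n! = 362880 permutations of y under H0): p = 0.358488.
Step 5: alpha = 0.05. fail to reject H0.

tau_b = -0.2778 (C=13, D=23), p = 0.358488, fail to reject H0.


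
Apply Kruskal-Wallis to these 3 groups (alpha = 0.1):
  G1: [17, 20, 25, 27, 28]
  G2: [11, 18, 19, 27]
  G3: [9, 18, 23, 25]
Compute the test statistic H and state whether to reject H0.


Step 1: Combine all N = 13 observations and assign midranks.
sorted (value, group, rank): (9,G3,1), (11,G2,2), (17,G1,3), (18,G2,4.5), (18,G3,4.5), (19,G2,6), (20,G1,7), (23,G3,8), (25,G1,9.5), (25,G3,9.5), (27,G1,11.5), (27,G2,11.5), (28,G1,13)
Step 2: Sum ranks within each group.
R_1 = 44 (n_1 = 5)
R_2 = 24 (n_2 = 4)
R_3 = 23 (n_3 = 4)
Step 3: H = 12/(N(N+1)) * sum(R_i^2/n_i) - 3(N+1)
     = 12/(13*14) * (44^2/5 + 24^2/4 + 23^2/4) - 3*14
     = 0.065934 * 663.45 - 42
     = 1.743956.
Step 4: Ties present; correction factor C = 1 - 18/(13^3 - 13) = 0.991758. Corrected H = 1.743956 / 0.991758 = 1.758449.
Step 5: Under H0, H ~ chi^2(2); p-value = 0.415105.
Step 6: alpha = 0.1. fail to reject H0.

H = 1.7584, df = 2, p = 0.415105, fail to reject H0.


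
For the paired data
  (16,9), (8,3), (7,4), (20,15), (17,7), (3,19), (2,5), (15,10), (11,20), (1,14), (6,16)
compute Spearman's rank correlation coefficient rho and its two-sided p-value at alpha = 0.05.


Step 1: Rank x and y separately (midranks; no ties here).
rank(x): 16->9, 8->6, 7->5, 20->11, 17->10, 3->3, 2->2, 15->8, 11->7, 1->1, 6->4
rank(y): 9->5, 3->1, 4->2, 15->8, 7->4, 19->10, 5->3, 10->6, 20->11, 14->7, 16->9
Step 2: d_i = R_x(i) - R_y(i); compute d_i^2.
  (9-5)^2=16, (6-1)^2=25, (5-2)^2=9, (11-8)^2=9, (10-4)^2=36, (3-10)^2=49, (2-3)^2=1, (8-6)^2=4, (7-11)^2=16, (1-7)^2=36, (4-9)^2=25
sum(d^2) = 226.
Step 3: rho = 1 - 6*226 / (11*(11^2 - 1)) = 1 - 1356/1320 = -0.027273.
Step 4: Under H0, t = rho * sqrt((n-2)/(1-rho^2)) = -0.0818 ~ t(9).
Step 5: Two-sided p-value from the t-distribution with 9 df = 0.936558.
Step 6: alpha = 0.05. fail to reject H0.

rho = -0.0273, p = 0.936558, fail to reject H0 at alpha = 0.05.


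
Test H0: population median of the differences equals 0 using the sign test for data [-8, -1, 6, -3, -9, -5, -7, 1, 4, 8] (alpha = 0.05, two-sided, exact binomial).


Step 1: Discard zero differences. Original n = 10; n_eff = number of nonzero differences = 10.
Nonzero differences (with sign): -8, -1, +6, -3, -9, -5, -7, +1, +4, +8
Step 2: Count signs: positive = 4, negative = 6.
Step 3: Under H0: P(positive) = 0.5, so the number of positives S ~ Bin(10, 0.5).
Step 4: Two-sided exact p-value = sum of Bin(10,0.5) probabilities at or below the observed probability = 0.753906.
Step 5: alpha = 0.05. fail to reject H0.

n_eff = 10, pos = 4, neg = 6, p = 0.753906, fail to reject H0.


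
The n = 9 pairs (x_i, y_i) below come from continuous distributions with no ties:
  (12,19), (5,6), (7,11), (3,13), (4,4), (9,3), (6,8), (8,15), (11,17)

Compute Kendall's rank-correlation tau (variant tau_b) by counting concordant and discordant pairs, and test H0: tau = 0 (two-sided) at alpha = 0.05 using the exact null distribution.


Step 1: Enumerate the 36 unordered pairs (i,j) with i<j and classify each by sign(x_j-x_i) * sign(y_j-y_i).
  (1,2):dx=-7,dy=-13->C; (1,3):dx=-5,dy=-8->C; (1,4):dx=-9,dy=-6->C; (1,5):dx=-8,dy=-15->C
  (1,6):dx=-3,dy=-16->C; (1,7):dx=-6,dy=-11->C; (1,8):dx=-4,dy=-4->C; (1,9):dx=-1,dy=-2->C
  (2,3):dx=+2,dy=+5->C; (2,4):dx=-2,dy=+7->D; (2,5):dx=-1,dy=-2->C; (2,6):dx=+4,dy=-3->D
  (2,7):dx=+1,dy=+2->C; (2,8):dx=+3,dy=+9->C; (2,9):dx=+6,dy=+11->C; (3,4):dx=-4,dy=+2->D
  (3,5):dx=-3,dy=-7->C; (3,6):dx=+2,dy=-8->D; (3,7):dx=-1,dy=-3->C; (3,8):dx=+1,dy=+4->C
  (3,9):dx=+4,dy=+6->C; (4,5):dx=+1,dy=-9->D; (4,6):dx=+6,dy=-10->D; (4,7):dx=+3,dy=-5->D
  (4,8):dx=+5,dy=+2->C; (4,9):dx=+8,dy=+4->C; (5,6):dx=+5,dy=-1->D; (5,7):dx=+2,dy=+4->C
  (5,8):dx=+4,dy=+11->C; (5,9):dx=+7,dy=+13->C; (6,7):dx=-3,dy=+5->D; (6,8):dx=-1,dy=+12->D
  (6,9):dx=+2,dy=+14->C; (7,8):dx=+2,dy=+7->C; (7,9):dx=+5,dy=+9->C; (8,9):dx=+3,dy=+2->C
Step 2: C = 26, D = 10, total pairs = 36.
Step 3: tau = (C - D)/(n(n-1)/2) = (26 - 10)/36 = 0.444444.
Step 4: Exact two-sided p-value (enumerate n! = 362880 permutations of y under H0): p = 0.119439.
Step 5: alpha = 0.05. fail to reject H0.

tau_b = 0.4444 (C=26, D=10), p = 0.119439, fail to reject H0.


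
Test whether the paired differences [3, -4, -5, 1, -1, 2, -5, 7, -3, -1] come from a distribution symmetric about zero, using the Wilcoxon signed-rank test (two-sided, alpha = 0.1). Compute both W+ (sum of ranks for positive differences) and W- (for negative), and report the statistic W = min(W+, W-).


Step 1: Drop any zero differences (none here) and take |d_i|.
|d| = [3, 4, 5, 1, 1, 2, 5, 7, 3, 1]
Step 2: Midrank |d_i| (ties get averaged ranks).
ranks: |3|->5.5, |4|->7, |5|->8.5, |1|->2, |1|->2, |2|->4, |5|->8.5, |7|->10, |3|->5.5, |1|->2
Step 3: Attach original signs; sum ranks with positive sign and with negative sign.
W+ = 5.5 + 2 + 4 + 10 = 21.5
W- = 7 + 8.5 + 2 + 8.5 + 5.5 + 2 = 33.5
(Check: W+ + W- = 55 should equal n(n+1)/2 = 55.)
Step 4: Test statistic W = min(W+, W-) = 21.5.
Step 5: Ties in |d|, so use the tie-corrected normal approximation.
        E[W] = n(n+1)/4 = 10*11/4 = 27.5.
        Tie groups: |d|=1 (t=3), |d|=3 (t=2), |d|=5 (t=2); sum(t^3 - t) = 36.
        Var[W] = n(n+1)(2n+1)/24 - sum(t^3-t)/48 = 2310/24 - 36/48 = 95.5.
        z = (W - E[W]) / sqrt(Var[W]) = (21.5 - 27.5) / 9.7724 = -0.6140.
        Two-sided p = 2*Phi(z) = 0.539233.
Step 6: alpha = 0.1. fail to reject H0.

W+ = 21.5, W- = 33.5, W = min = 21.5, p = 0.539233, fail to reject H0.


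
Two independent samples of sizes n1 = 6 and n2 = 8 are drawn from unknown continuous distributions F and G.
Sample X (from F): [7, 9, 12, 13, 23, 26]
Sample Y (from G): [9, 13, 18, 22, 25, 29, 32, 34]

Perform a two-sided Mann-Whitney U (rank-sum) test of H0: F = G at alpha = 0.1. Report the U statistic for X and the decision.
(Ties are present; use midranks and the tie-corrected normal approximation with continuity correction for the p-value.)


Step 1: Combine and sort all 14 observations; assign midranks.
sorted (value, group): (7,X), (9,X), (9,Y), (12,X), (13,X), (13,Y), (18,Y), (22,Y), (23,X), (25,Y), (26,X), (29,Y), (32,Y), (34,Y)
ranks: 7->1, 9->2.5, 9->2.5, 12->4, 13->5.5, 13->5.5, 18->7, 22->8, 23->9, 25->10, 26->11, 29->12, 32->13, 34->14
Step 2: Rank sum for X: R1 = 1 + 2.5 + 4 + 5.5 + 9 + 11 = 33.
Step 3: U_X = R1 - n1(n1+1)/2 = 33 - 6*7/2 = 33 - 21 = 12.
       U_Y = n1*n2 - U_X = 48 - 12 = 36.
Step 4: Ties are present, so use the tie-corrected normal approximation (with continuity correction) for the p-value.
Step 5: p-value = 0.136773; compare to alpha = 0.1. fail to reject H0.

U_X = 12, p = 0.136773, fail to reject H0 at alpha = 0.1.


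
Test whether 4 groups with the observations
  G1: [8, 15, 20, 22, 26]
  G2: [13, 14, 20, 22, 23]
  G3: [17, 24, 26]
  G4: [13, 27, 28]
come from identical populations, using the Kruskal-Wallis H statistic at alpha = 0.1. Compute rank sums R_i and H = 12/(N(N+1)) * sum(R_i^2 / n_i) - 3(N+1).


Step 1: Combine all N = 16 observations and assign midranks.
sorted (value, group, rank): (8,G1,1), (13,G2,2.5), (13,G4,2.5), (14,G2,4), (15,G1,5), (17,G3,6), (20,G1,7.5), (20,G2,7.5), (22,G1,9.5), (22,G2,9.5), (23,G2,11), (24,G3,12), (26,G1,13.5), (26,G3,13.5), (27,G4,15), (28,G4,16)
Step 2: Sum ranks within each group.
R_1 = 36.5 (n_1 = 5)
R_2 = 34.5 (n_2 = 5)
R_3 = 31.5 (n_3 = 3)
R_4 = 33.5 (n_4 = 3)
Step 3: H = 12/(N(N+1)) * sum(R_i^2/n_i) - 3(N+1)
     = 12/(16*17) * (36.5^2/5 + 34.5^2/5 + 31.5^2/3 + 33.5^2/3) - 3*17
     = 0.044118 * 1209.33 - 51
     = 2.352941.
Step 4: Ties present; correction factor C = 1 - 24/(16^3 - 16) = 0.994118. Corrected H = 2.352941 / 0.994118 = 2.366864.
Step 5: Under H0, H ~ chi^2(3); p-value = 0.499833.
Step 6: alpha = 0.1. fail to reject H0.

H = 2.3669, df = 3, p = 0.499833, fail to reject H0.


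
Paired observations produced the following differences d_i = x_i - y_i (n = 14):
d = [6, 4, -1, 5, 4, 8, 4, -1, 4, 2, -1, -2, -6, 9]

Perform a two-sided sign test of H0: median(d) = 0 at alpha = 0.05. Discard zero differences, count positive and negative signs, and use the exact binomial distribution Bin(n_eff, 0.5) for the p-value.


Step 1: Discard zero differences. Original n = 14; n_eff = number of nonzero differences = 14.
Nonzero differences (with sign): +6, +4, -1, +5, +4, +8, +4, -1, +4, +2, -1, -2, -6, +9
Step 2: Count signs: positive = 9, negative = 5.
Step 3: Under H0: P(positive) = 0.5, so the number of positives S ~ Bin(14, 0.5).
Step 4: Two-sided exact p-value = sum of Bin(14,0.5) probabilities at or below the observed probability = 0.423950.
Step 5: alpha = 0.05. fail to reject H0.

n_eff = 14, pos = 9, neg = 5, p = 0.423950, fail to reject H0.


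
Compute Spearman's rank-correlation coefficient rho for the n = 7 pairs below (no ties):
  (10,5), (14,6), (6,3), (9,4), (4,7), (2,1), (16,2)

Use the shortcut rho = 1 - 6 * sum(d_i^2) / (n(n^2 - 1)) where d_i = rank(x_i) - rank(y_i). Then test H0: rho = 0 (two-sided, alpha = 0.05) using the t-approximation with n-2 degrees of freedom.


Step 1: Rank x and y separately (midranks; no ties here).
rank(x): 10->5, 14->6, 6->3, 9->4, 4->2, 2->1, 16->7
rank(y): 5->5, 6->6, 3->3, 4->4, 7->7, 1->1, 2->2
Step 2: d_i = R_x(i) - R_y(i); compute d_i^2.
  (5-5)^2=0, (6-6)^2=0, (3-3)^2=0, (4-4)^2=0, (2-7)^2=25, (1-1)^2=0, (7-2)^2=25
sum(d^2) = 50.
Step 3: rho = 1 - 6*50 / (7*(7^2 - 1)) = 1 - 300/336 = 0.107143.
Step 4: Under H0, t = rho * sqrt((n-2)/(1-rho^2)) = 0.2410 ~ t(5).
Step 5: Two-sided p-value from the t-distribution with 5 df = 0.819151.
Step 6: alpha = 0.05. fail to reject H0.

rho = 0.1071, p = 0.819151, fail to reject H0 at alpha = 0.05.


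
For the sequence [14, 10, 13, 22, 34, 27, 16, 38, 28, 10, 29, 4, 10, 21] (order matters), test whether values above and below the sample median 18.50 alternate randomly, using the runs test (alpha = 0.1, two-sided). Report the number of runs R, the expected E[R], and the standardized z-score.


Step 1: Compute median = 18.50; label A = above, B = below.
Labels in order: BBBAAABAABABBA  (n_A = 7, n_B = 7)
Step 2: Count runs R = 8.
Step 3: Under H0 (random ordering), E[R] = 2*n_A*n_B/(n_A+n_B) + 1 = 2*7*7/14 + 1 = 8.0000.
        Var[R] = 2*n_A*n_B*(2*n_A*n_B - n_A - n_B) / ((n_A+n_B)^2 * (n_A+n_B-1)) = 8232/2548 = 3.2308.
        SD[R] = 1.7974.
Step 4: R = E[R], so z = 0 with no continuity correction.
Step 5: Two-sided p-value via normal approximation = 2*(1 - Phi(|z|)) = 1.000000.
Step 6: alpha = 0.1. fail to reject H0.

R = 8, z = 0.0000, p = 1.000000, fail to reject H0.


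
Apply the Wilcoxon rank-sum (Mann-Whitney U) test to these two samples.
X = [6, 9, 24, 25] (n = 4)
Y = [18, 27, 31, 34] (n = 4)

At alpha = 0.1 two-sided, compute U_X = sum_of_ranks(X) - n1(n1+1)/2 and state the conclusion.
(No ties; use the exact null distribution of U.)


Step 1: Combine and sort all 8 observations; assign midranks.
sorted (value, group): (6,X), (9,X), (18,Y), (24,X), (25,X), (27,Y), (31,Y), (34,Y)
ranks: 6->1, 9->2, 18->3, 24->4, 25->5, 27->6, 31->7, 34->8
Step 2: Rank sum for X: R1 = 1 + 2 + 4 + 5 = 12.
Step 3: U_X = R1 - n1(n1+1)/2 = 12 - 4*5/2 = 12 - 10 = 2.
       U_Y = n1*n2 - U_X = 16 - 2 = 14.
Step 4: No ties, so the exact null distribution of U (based on enumerating the C(8,4) = 70 equally likely rank assignments) gives the two-sided p-value.
Step 5: p-value = 0.114286; compare to alpha = 0.1. fail to reject H0.

U_X = 2, p = 0.114286, fail to reject H0 at alpha = 0.1.


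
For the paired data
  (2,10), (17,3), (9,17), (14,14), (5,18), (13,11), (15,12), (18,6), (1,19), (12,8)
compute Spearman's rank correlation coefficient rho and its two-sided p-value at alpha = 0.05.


Step 1: Rank x and y separately (midranks; no ties here).
rank(x): 2->2, 17->9, 9->4, 14->7, 5->3, 13->6, 15->8, 18->10, 1->1, 12->5
rank(y): 10->4, 3->1, 17->8, 14->7, 18->9, 11->5, 12->6, 6->2, 19->10, 8->3
Step 2: d_i = R_x(i) - R_y(i); compute d_i^2.
  (2-4)^2=4, (9-1)^2=64, (4-8)^2=16, (7-7)^2=0, (3-9)^2=36, (6-5)^2=1, (8-6)^2=4, (10-2)^2=64, (1-10)^2=81, (5-3)^2=4
sum(d^2) = 274.
Step 3: rho = 1 - 6*274 / (10*(10^2 - 1)) = 1 - 1644/990 = -0.660606.
Step 4: Under H0, t = rho * sqrt((n-2)/(1-rho^2)) = -2.4889 ~ t(8).
Step 5: Two-sided p-value from the t-distribution with 8 df = 0.037588.
Step 6: alpha = 0.05. reject H0.

rho = -0.6606, p = 0.037588, reject H0 at alpha = 0.05.


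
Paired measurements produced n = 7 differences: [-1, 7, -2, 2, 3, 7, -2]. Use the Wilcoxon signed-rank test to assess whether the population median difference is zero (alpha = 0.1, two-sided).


Step 1: Drop any zero differences (none here) and take |d_i|.
|d| = [1, 7, 2, 2, 3, 7, 2]
Step 2: Midrank |d_i| (ties get averaged ranks).
ranks: |1|->1, |7|->6.5, |2|->3, |2|->3, |3|->5, |7|->6.5, |2|->3
Step 3: Attach original signs; sum ranks with positive sign and with negative sign.
W+ = 6.5 + 3 + 5 + 6.5 = 21
W- = 1 + 3 + 3 = 7
(Check: W+ + W- = 28 should equal n(n+1)/2 = 28.)
Step 4: Test statistic W = min(W+, W-) = 7.
Step 5: Ties in |d|, so use the tie-corrected normal approximation.
        E[W] = n(n+1)/4 = 7*8/4 = 14.
        Tie groups: |d|=2 (t=3), |d|=7 (t=2); sum(t^3 - t) = 30.
        Var[W] = n(n+1)(2n+1)/24 - sum(t^3-t)/48 = 840/24 - 30/48 = 34.375.
        z = (W - E[W]) / sqrt(Var[W]) = (7 - 14) / 5.8630 = -1.1939.
        Two-sided p = 2*Phi(z) = 0.232508.
Step 6: alpha = 0.1. fail to reject H0.

W+ = 21, W- = 7, W = min = 7, p = 0.232508, fail to reject H0.


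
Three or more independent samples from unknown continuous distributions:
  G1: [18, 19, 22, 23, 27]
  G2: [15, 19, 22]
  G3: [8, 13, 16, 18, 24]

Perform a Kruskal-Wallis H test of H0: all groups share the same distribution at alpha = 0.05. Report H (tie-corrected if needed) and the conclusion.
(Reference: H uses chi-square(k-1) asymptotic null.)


Step 1: Combine all N = 13 observations and assign midranks.
sorted (value, group, rank): (8,G3,1), (13,G3,2), (15,G2,3), (16,G3,4), (18,G1,5.5), (18,G3,5.5), (19,G1,7.5), (19,G2,7.5), (22,G1,9.5), (22,G2,9.5), (23,G1,11), (24,G3,12), (27,G1,13)
Step 2: Sum ranks within each group.
R_1 = 46.5 (n_1 = 5)
R_2 = 20 (n_2 = 3)
R_3 = 24.5 (n_3 = 5)
Step 3: H = 12/(N(N+1)) * sum(R_i^2/n_i) - 3(N+1)
     = 12/(13*14) * (46.5^2/5 + 20^2/3 + 24.5^2/5) - 3*14
     = 0.065934 * 685.833 - 42
     = 3.219780.
Step 4: Ties present; correction factor C = 1 - 18/(13^3 - 13) = 0.991758. Corrected H = 3.219780 / 0.991758 = 3.246537.
Step 5: Under H0, H ~ chi^2(2); p-value = 0.197253.
Step 6: alpha = 0.05. fail to reject H0.

H = 3.2465, df = 2, p = 0.197253, fail to reject H0.


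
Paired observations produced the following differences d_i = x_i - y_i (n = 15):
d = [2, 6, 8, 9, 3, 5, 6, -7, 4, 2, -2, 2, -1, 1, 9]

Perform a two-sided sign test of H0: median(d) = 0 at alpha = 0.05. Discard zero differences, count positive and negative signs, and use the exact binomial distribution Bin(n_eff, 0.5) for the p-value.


Step 1: Discard zero differences. Original n = 15; n_eff = number of nonzero differences = 15.
Nonzero differences (with sign): +2, +6, +8, +9, +3, +5, +6, -7, +4, +2, -2, +2, -1, +1, +9
Step 2: Count signs: positive = 12, negative = 3.
Step 3: Under H0: P(positive) = 0.5, so the number of positives S ~ Bin(15, 0.5).
Step 4: Two-sided exact p-value = sum of Bin(15,0.5) probabilities at or below the observed probability = 0.035156.
Step 5: alpha = 0.05. reject H0.

n_eff = 15, pos = 12, neg = 3, p = 0.035156, reject H0.


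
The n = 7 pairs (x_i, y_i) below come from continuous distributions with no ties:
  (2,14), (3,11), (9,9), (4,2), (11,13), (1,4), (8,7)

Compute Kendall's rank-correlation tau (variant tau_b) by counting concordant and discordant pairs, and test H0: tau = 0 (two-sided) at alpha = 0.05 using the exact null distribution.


Step 1: Enumerate the 21 unordered pairs (i,j) with i<j and classify each by sign(x_j-x_i) * sign(y_j-y_i).
  (1,2):dx=+1,dy=-3->D; (1,3):dx=+7,dy=-5->D; (1,4):dx=+2,dy=-12->D; (1,5):dx=+9,dy=-1->D
  (1,6):dx=-1,dy=-10->C; (1,7):dx=+6,dy=-7->D; (2,3):dx=+6,dy=-2->D; (2,4):dx=+1,dy=-9->D
  (2,5):dx=+8,dy=+2->C; (2,6):dx=-2,dy=-7->C; (2,7):dx=+5,dy=-4->D; (3,4):dx=-5,dy=-7->C
  (3,5):dx=+2,dy=+4->C; (3,6):dx=-8,dy=-5->C; (3,7):dx=-1,dy=-2->C; (4,5):dx=+7,dy=+11->C
  (4,6):dx=-3,dy=+2->D; (4,7):dx=+4,dy=+5->C; (5,6):dx=-10,dy=-9->C; (5,7):dx=-3,dy=-6->C
  (6,7):dx=+7,dy=+3->C
Step 2: C = 12, D = 9, total pairs = 21.
Step 3: tau = (C - D)/(n(n-1)/2) = (12 - 9)/21 = 0.142857.
Step 4: Exact two-sided p-value (enumerate n! = 5040 permutations of y under H0): p = 0.772619.
Step 5: alpha = 0.05. fail to reject H0.

tau_b = 0.1429 (C=12, D=9), p = 0.772619, fail to reject H0.


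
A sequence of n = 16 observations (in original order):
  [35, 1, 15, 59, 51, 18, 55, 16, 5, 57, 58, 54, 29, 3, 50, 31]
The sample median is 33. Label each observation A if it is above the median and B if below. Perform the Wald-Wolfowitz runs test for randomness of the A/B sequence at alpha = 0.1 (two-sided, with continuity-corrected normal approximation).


Step 1: Compute median = 33; label A = above, B = below.
Labels in order: ABBAABABBAAABBAB  (n_A = 8, n_B = 8)
Step 2: Count runs R = 10.
Step 3: Under H0 (random ordering), E[R] = 2*n_A*n_B/(n_A+n_B) + 1 = 2*8*8/16 + 1 = 9.0000.
        Var[R] = 2*n_A*n_B*(2*n_A*n_B - n_A - n_B) / ((n_A+n_B)^2 * (n_A+n_B-1)) = 14336/3840 = 3.7333.
        SD[R] = 1.9322.
Step 4: Continuity-corrected z = (R - 0.5 - E[R]) / SD[R] = (10 - 0.5 - 9.0000) / 1.9322 = 0.2588.
Step 5: Two-sided p-value via normal approximation = 2*(1 - Phi(|z|)) = 0.795809.
Step 6: alpha = 0.1. fail to reject H0.

R = 10, z = 0.2588, p = 0.795809, fail to reject H0.


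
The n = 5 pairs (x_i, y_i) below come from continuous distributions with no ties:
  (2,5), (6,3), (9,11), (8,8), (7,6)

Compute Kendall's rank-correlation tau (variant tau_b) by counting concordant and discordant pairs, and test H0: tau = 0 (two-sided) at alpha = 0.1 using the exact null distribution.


Step 1: Enumerate the 10 unordered pairs (i,j) with i<j and classify each by sign(x_j-x_i) * sign(y_j-y_i).
  (1,2):dx=+4,dy=-2->D; (1,3):dx=+7,dy=+6->C; (1,4):dx=+6,dy=+3->C; (1,5):dx=+5,dy=+1->C
  (2,3):dx=+3,dy=+8->C; (2,4):dx=+2,dy=+5->C; (2,5):dx=+1,dy=+3->C; (3,4):dx=-1,dy=-3->C
  (3,5):dx=-2,dy=-5->C; (4,5):dx=-1,dy=-2->C
Step 2: C = 9, D = 1, total pairs = 10.
Step 3: tau = (C - D)/(n(n-1)/2) = (9 - 1)/10 = 0.800000.
Step 4: Exact two-sided p-value (enumerate n! = 120 permutations of y under H0): p = 0.083333.
Step 5: alpha = 0.1. reject H0.

tau_b = 0.8000 (C=9, D=1), p = 0.083333, reject H0.


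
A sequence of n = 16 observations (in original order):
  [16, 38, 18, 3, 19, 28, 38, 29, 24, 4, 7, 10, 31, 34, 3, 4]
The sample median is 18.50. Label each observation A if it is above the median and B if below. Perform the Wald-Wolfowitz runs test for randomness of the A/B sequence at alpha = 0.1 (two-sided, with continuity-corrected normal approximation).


Step 1: Compute median = 18.50; label A = above, B = below.
Labels in order: BABBAAAAABBBAABB  (n_A = 8, n_B = 8)
Step 2: Count runs R = 7.
Step 3: Under H0 (random ordering), E[R] = 2*n_A*n_B/(n_A+n_B) + 1 = 2*8*8/16 + 1 = 9.0000.
        Var[R] = 2*n_A*n_B*(2*n_A*n_B - n_A - n_B) / ((n_A+n_B)^2 * (n_A+n_B-1)) = 14336/3840 = 3.7333.
        SD[R] = 1.9322.
Step 4: Continuity-corrected z = (R + 0.5 - E[R]) / SD[R] = (7 + 0.5 - 9.0000) / 1.9322 = -0.7763.
Step 5: Two-sided p-value via normal approximation = 2*(1 - Phi(|z|)) = 0.437558.
Step 6: alpha = 0.1. fail to reject H0.

R = 7, z = -0.7763, p = 0.437558, fail to reject H0.


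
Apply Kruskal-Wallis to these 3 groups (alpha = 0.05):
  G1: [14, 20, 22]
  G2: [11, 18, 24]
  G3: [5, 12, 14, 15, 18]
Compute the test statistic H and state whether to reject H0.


Step 1: Combine all N = 11 observations and assign midranks.
sorted (value, group, rank): (5,G3,1), (11,G2,2), (12,G3,3), (14,G1,4.5), (14,G3,4.5), (15,G3,6), (18,G2,7.5), (18,G3,7.5), (20,G1,9), (22,G1,10), (24,G2,11)
Step 2: Sum ranks within each group.
R_1 = 23.5 (n_1 = 3)
R_2 = 20.5 (n_2 = 3)
R_3 = 22 (n_3 = 5)
Step 3: H = 12/(N(N+1)) * sum(R_i^2/n_i) - 3(N+1)
     = 12/(11*12) * (23.5^2/3 + 20.5^2/3 + 22^2/5) - 3*12
     = 0.090909 * 420.967 - 36
     = 2.269697.
Step 4: Ties present; correction factor C = 1 - 12/(11^3 - 11) = 0.990909. Corrected H = 2.269697 / 0.990909 = 2.290520.
Step 5: Under H0, H ~ chi^2(2); p-value = 0.318141.
Step 6: alpha = 0.05. fail to reject H0.

H = 2.2905, df = 2, p = 0.318141, fail to reject H0.
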